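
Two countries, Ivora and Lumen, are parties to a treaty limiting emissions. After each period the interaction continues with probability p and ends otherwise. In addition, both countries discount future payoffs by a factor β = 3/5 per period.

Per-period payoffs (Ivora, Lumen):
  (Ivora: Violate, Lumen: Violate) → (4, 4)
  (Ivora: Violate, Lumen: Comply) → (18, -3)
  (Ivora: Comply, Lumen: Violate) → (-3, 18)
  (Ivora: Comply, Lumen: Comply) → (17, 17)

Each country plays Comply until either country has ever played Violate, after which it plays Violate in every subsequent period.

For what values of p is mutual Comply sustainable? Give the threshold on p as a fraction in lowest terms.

5/42

Expected continuation weight on next period's payoff is β·p = 3/5·p, which plays the role of the discount factor.
Cooperation requires 3/5·p ≥ (18−17)/(18−4) = 1/14, hence p ≥ 5/42.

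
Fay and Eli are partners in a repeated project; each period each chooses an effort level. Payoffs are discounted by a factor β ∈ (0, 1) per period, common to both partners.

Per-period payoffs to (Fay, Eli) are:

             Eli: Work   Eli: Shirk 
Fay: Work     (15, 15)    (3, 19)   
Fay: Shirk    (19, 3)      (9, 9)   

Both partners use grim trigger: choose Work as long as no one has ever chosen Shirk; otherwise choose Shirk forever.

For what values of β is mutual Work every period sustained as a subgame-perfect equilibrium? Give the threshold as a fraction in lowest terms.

2/5

Under grim trigger the critical discount factor is (T−C)/(T−P) with T = 19, C = 15, P = 9.
β* = (19−15)/(19−9) = 4/10 = 2/5.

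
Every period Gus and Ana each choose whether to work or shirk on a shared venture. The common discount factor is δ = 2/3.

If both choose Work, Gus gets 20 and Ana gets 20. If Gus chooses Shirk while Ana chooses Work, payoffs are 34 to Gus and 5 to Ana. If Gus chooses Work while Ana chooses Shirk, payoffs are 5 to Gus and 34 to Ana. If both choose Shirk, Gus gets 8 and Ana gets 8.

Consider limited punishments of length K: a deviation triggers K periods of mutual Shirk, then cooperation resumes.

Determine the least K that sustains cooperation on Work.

3

No profitable deviation requires (20−8)(δ+…+δ^K) ≥ 34−20, i.e. δ+…+δ^K ≥ 7/6 ≈ 1.1667.
With δ = 2/3, the partial sums are K=1: 0.6667, K=2: 1.1111, K=3: 1.4074.
K = 3 is the first length at which the sum reaches 1.1667.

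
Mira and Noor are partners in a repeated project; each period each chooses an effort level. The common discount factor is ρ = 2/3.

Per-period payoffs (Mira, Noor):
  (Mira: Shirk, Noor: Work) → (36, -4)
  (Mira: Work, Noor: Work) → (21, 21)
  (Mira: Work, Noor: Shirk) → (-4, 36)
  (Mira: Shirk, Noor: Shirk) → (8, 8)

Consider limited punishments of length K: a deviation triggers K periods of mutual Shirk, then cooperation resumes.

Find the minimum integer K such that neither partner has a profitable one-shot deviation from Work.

IC: ρ(1−ρ^K)/(1−ρ) ≥ (36−21)/(21−8) = 15/13.
With ρ = 2/3: need 1 − ρ^K ≥ 15/13·(1−2/3)/(2/3), i.e. ρ^K ≤ 0.4231.
Since (2/3)^2 = 0.4444 and (2/3)^3 = 0.2963, the smallest such K is 3.

3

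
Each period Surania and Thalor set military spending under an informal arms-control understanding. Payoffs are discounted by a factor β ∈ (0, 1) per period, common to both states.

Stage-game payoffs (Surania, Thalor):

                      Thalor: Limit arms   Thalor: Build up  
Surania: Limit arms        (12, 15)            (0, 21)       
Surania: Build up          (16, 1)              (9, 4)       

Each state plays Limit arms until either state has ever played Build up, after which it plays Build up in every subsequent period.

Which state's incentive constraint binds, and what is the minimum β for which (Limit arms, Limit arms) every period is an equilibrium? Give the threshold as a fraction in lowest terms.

Surania: cooperation gives 12 each period; deviation gives 16 once then 9 forever.
  12/(1−β) ≥ 16 + 9β/(1−β) ⇒ β ≥ 4/7.
Thalor: cooperation gives 15 each period; deviation gives 21 once then 4 forever.
  β ≥ 6/17.
Both must hold, so the binding constraint is Surania's: β ≥ 4/7.

Surania; β ≥ 4/7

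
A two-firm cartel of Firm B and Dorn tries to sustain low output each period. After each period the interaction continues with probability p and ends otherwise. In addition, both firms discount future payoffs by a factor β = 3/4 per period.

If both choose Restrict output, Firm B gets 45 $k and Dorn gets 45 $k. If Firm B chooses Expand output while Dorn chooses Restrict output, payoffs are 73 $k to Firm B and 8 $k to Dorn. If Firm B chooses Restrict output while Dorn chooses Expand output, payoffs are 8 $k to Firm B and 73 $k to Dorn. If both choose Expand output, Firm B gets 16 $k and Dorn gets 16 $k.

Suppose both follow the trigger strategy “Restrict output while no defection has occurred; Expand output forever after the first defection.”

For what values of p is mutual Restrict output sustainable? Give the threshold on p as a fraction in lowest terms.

112/171

With continuation probability p and discount β, the effective per-period discount factor is βp.
Grim-trigger IC: βp ≥ (73−45)/(73−16) = 28/57.
So p ≥ (28/57)/(3/4) = 112/171.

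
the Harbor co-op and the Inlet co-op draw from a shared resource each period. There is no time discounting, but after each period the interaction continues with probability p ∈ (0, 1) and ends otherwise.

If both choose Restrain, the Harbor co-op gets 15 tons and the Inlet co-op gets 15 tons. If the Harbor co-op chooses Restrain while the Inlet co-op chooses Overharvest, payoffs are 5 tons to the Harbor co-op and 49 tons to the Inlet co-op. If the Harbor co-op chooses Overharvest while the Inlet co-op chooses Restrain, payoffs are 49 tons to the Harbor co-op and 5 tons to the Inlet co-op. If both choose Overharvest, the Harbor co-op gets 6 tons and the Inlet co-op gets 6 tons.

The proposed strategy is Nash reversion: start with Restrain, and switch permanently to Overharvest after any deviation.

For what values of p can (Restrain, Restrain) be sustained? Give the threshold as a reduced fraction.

34/43

Expected cooperation value is 15 + p·15 + p²·15 + … = 15/(1−p); deviation gives 49 + p·6/(1−p).
15 ≥ 49(1−p) + 6p ⇒ 43p ≥ 34 ⇒ p ≥ 34/43.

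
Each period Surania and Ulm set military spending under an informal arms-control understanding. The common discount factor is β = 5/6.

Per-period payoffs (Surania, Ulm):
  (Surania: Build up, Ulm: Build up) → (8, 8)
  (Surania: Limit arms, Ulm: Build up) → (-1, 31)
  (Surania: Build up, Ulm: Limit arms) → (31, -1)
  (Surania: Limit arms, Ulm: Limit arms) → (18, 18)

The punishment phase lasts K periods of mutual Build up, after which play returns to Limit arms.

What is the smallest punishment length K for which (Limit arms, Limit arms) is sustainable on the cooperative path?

No profitable deviation requires (18−8)(β+…+β^K) ≥ 31−18, i.e. β+…+β^K ≥ 13/10 ≈ 1.3000.
With β = 5/6, the partial sums are K=1: 0.8333, K=2: 1.5278.
K = 2 is the first length at which the sum reaches 1.3000.

2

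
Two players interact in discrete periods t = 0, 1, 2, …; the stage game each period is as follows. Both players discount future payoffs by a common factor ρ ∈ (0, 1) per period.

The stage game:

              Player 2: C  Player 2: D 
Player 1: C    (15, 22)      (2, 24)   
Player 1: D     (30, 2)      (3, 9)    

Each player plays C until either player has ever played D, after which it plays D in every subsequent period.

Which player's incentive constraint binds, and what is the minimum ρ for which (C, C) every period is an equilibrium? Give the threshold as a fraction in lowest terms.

Player 1's threshold: (30−15)/(30−3) = 5/9.
Player 2's threshold: (24−22)/(24−9) = 2/15.
5/9 > 2/15, so Player 1 binds and ρ* = 5/9.

Player 1; ρ ≥ 5/9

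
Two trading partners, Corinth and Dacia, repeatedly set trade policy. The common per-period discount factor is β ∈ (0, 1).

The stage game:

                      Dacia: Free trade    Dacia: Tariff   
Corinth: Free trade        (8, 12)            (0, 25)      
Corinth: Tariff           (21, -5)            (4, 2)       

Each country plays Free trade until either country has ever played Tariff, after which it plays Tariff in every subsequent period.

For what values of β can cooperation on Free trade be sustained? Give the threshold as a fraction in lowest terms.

Corinth: cooperation gives 8 each period; deviation gives 21 once then 4 forever.
  8/(1−β) ≥ 21 + 4β/(1−β) ⇒ β ≥ 13/17.
Dacia: cooperation gives 12 each period; deviation gives 25 once then 2 forever.
  β ≥ 13/23.
Both must hold, so the binding constraint is Corinth's: β ≥ 13/17.

13/17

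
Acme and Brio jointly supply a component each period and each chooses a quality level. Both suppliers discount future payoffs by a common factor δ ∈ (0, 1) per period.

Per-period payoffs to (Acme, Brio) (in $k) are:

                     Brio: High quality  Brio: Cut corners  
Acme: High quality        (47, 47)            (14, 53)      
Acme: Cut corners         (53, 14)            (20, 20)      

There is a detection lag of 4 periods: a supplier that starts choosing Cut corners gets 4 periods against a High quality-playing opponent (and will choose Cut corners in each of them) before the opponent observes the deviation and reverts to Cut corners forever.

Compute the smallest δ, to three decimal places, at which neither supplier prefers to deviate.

0.653

The best deviation is to choose Cut corners for all 4 undetected periods, earning 53 each, then 20 forever once detected.
Deviation value: 53(1−δ^4)/(1−δ) + 20δ^4/(1−δ); cooperation value: 47/(1−δ).
IC: 47 ≥ 53(1−δ^4) + 20δ^4 = 53 − 33δ^4.
So δ^4 ≥ 6/33 = 2/11, giving δ ≥ (2/11)^(1/4) ≈ 0.653.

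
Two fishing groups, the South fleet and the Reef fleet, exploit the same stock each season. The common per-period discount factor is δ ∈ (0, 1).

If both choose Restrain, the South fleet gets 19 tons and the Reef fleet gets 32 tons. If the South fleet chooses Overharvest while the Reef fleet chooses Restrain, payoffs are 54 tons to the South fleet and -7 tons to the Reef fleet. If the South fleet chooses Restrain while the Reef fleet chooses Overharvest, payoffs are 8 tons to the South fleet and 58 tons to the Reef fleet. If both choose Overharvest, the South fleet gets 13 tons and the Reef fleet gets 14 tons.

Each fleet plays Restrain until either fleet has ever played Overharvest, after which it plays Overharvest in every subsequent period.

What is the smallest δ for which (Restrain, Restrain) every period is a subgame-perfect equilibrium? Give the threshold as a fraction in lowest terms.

35/41

the South fleet's threshold: (54−19)/(54−13) = 35/41.
the Reef fleet's threshold: (58−32)/(58−14) = 13/22.
35/41 > 13/22, so the South fleet binds and δ* = 35/41.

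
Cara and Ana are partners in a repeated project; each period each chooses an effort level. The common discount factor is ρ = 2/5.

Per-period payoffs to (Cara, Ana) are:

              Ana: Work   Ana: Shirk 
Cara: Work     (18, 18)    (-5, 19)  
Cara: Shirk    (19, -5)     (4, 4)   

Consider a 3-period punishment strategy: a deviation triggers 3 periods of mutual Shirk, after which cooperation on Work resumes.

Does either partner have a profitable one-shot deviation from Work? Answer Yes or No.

No

IC: ρ+…+ρ^3 ≥ (19−18)/(18−4) = 1/14.
At ρ = 2/5: partial sum = 0.6240 ≥ 0.0714. Cooperation sustainable.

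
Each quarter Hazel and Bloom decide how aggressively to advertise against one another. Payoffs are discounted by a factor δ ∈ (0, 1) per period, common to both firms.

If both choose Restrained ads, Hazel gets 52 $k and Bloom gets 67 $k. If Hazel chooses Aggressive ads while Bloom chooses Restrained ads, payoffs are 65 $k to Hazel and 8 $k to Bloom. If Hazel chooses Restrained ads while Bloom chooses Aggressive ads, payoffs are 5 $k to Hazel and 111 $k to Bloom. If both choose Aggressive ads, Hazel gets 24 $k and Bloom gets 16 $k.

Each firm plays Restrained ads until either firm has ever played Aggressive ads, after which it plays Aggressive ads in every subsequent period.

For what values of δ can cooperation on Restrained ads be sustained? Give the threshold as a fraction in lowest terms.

For Hazel: deviation gain 65−52 = 13, per-period punishment loss 52−24 = 28. IC gives δ ≥ 13/41.
For Bloom: gain 44, loss 51 per period, so δ ≥ 44/95.
The tighter constraint is Bloom's, so cooperation needs δ ≥ 44/95.

44/95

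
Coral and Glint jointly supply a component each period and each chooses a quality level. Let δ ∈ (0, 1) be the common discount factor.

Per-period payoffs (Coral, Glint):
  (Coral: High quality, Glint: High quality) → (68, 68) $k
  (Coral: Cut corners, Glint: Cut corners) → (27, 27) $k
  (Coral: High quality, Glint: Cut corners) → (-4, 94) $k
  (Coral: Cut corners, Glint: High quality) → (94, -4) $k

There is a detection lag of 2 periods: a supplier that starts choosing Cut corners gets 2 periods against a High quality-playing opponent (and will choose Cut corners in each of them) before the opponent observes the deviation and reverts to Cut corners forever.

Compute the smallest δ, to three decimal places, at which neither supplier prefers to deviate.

0.623

The best deviation is to choose Cut corners for all 2 undetected periods, earning 94 each, then 27 forever once detected.
Deviation value: 94(1−δ^2)/(1−δ) + 27δ^2/(1−δ); cooperation value: 68/(1−δ).
IC: 68 ≥ 94(1−δ^2) + 27δ^2 = 94 − 67δ^2.
So δ^2 ≥ 26/67, giving δ ≥ (26/67)^(1/2) ≈ 0.623.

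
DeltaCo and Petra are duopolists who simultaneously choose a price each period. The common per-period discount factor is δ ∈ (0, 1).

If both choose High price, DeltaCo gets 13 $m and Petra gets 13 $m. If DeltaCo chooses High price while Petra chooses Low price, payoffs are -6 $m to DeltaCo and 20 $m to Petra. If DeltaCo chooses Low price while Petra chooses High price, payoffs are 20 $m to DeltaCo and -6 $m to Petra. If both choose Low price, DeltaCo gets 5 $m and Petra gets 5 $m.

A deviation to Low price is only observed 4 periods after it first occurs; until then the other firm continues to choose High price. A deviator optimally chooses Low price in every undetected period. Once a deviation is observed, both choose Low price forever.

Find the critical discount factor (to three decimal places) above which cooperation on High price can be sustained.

The best deviation is to choose Low price for all 4 undetected periods, earning 20 each, then 5 forever once detected.
Deviation value: 20(1−δ^4)/(1−δ) + 5δ^4/(1−δ); cooperation value: 13/(1−δ).
IC: 13 ≥ 20(1−δ^4) + 5δ^4 = 20 − 15δ^4.
So δ^4 ≥ 7/15, giving δ ≥ (7/15)^(1/4) ≈ 0.827.

0.827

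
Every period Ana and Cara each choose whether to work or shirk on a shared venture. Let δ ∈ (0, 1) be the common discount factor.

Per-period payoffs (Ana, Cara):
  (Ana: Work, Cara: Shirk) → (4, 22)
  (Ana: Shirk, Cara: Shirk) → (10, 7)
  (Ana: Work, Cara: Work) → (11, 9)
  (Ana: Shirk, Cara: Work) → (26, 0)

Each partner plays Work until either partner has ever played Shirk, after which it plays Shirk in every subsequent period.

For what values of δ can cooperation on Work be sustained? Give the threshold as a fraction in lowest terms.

15/16

Ana's threshold: (26−11)/(26−10) = 15/16.
Cara's threshold: (22−9)/(22−7) = 13/15.
15/16 > 13/15, so Ana binds and δ* = 15/16.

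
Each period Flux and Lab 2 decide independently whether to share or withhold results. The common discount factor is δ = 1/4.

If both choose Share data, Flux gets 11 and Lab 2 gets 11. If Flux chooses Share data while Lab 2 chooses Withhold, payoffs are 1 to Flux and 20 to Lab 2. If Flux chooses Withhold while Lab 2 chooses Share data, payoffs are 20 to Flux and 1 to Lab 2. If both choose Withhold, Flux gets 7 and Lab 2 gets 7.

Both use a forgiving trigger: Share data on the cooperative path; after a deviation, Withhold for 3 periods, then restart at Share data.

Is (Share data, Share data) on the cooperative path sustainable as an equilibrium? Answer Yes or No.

IC: δ+…+δ^3 ≥ (20−11)/(11−7) = 9/4.
At δ = 1/4: partial sum = 0.3281 < 2.2500. Cooperation not sustainable.

No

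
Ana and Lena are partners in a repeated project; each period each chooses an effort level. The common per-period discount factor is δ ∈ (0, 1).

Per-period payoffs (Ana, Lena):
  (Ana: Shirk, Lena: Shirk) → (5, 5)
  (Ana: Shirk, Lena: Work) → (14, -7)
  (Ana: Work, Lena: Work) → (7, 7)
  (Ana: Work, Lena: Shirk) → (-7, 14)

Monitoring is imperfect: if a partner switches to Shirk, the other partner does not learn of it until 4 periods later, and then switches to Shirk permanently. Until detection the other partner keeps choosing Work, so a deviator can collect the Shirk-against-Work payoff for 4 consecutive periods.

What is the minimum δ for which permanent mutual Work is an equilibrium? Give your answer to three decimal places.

Deviating for the 4 undetected periods gains 14−7 = 7 per period over cooperation, then loses 7−5 = 2 per period forever once punishment starts.
Gain: 7(1 + δ + … + δ^3); loss: 2·δ^4/(1−δ).
No profitable deviation ⇔ 7(1−δ^4) ≤ 2·δ^4, i.e. δ^4 ≥ 7/(7+2) = 7/9.
Hence δ ≥ (7/9)^(1/4) ≈ 0.939.

0.939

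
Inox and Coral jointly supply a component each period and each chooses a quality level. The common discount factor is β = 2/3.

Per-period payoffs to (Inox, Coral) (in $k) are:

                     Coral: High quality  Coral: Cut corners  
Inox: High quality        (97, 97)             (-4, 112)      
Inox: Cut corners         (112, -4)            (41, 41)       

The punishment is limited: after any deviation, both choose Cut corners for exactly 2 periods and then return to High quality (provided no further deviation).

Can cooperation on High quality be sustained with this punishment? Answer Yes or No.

Yes

A one-shot deviation gives 112 now, then 41 for 2 periods, then back to 97.
Gain from deviating: (112−97) today; loss: (97−41) in each of the next 2 periods.
No-deviation condition: (97−41)(β+…+β^2) ≥ 112−97, i.e. β+…+β^2 ≥ 15/56.
At β = 2/3: β+…+β^2 = 1.1111 ≥ 0.2679.
So cooperation is sustainable.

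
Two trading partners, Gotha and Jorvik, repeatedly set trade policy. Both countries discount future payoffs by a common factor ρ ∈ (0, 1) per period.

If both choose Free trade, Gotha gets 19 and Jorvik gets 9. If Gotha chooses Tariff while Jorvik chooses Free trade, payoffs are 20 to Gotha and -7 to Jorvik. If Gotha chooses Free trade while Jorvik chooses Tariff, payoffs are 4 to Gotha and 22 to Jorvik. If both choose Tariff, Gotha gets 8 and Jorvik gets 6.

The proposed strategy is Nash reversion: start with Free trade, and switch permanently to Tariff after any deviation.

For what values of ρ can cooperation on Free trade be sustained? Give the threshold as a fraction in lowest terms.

For Gotha: deviation gain 20−19 = 1, per-period punishment loss 19−8 = 11. IC gives ρ ≥ 1/12.
For Jorvik: gain 13, loss 3 per period, so ρ ≥ 13/16.
The tighter constraint is Jorvik's, so cooperation needs ρ ≥ 13/16.

13/16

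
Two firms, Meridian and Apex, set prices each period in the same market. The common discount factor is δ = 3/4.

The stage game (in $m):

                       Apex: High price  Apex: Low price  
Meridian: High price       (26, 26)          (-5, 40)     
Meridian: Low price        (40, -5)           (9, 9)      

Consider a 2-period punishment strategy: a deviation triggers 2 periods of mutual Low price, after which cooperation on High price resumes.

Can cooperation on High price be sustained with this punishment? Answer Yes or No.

Yes

A one-shot deviation gives 40 now, then 9 for 2 periods, then back to 26.
Gain from deviating: (40−26) today; loss: (26−9) in each of the next 2 periods.
No-deviation condition: (26−9)(δ+…+δ^2) ≥ 40−26, i.e. δ+…+δ^2 ≥ 14/17.
At δ = 3/4: δ+…+δ^2 = 1.3125 ≥ 0.8235.
So cooperation is sustainable.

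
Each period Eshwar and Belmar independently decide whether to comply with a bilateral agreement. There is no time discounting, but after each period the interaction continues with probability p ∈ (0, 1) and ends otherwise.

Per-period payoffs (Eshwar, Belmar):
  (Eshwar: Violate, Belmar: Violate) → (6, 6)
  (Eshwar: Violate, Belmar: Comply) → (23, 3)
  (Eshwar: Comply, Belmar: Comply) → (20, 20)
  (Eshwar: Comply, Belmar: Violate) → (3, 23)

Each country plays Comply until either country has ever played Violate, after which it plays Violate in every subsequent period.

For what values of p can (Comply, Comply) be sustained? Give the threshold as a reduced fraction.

3/17

With no time discounting, the continuation probability p plays the role of the discount factor.
Grim-trigger IC: 20/(1−p) ≥ 23 + 6p/(1−p) ⇒ p ≥ (23−20)/(23−6) = 3/17.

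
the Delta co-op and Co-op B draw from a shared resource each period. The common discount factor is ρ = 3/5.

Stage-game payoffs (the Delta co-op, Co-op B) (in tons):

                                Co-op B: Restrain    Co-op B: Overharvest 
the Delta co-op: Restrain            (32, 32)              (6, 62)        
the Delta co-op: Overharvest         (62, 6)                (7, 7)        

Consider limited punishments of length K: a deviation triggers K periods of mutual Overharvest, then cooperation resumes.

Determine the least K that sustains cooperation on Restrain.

4

IC: ρ(1−ρ^K)/(1−ρ) ≥ (62−32)/(32−7) = 6/5.
With ρ = 3/5: need 1 − ρ^K ≥ 6/5·(1−3/5)/(3/5), i.e. ρ^K ≤ 0.2000.
Since (3/5)^3 = 0.2160 and (3/5)^4 = 0.1296, the smallest such K is 4.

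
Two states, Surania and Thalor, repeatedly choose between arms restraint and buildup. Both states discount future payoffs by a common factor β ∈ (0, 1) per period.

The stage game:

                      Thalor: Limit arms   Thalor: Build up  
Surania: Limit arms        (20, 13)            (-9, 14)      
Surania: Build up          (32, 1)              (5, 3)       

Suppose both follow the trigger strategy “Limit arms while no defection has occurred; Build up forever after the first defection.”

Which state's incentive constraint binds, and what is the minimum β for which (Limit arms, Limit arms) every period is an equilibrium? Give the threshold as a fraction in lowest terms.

Surania's threshold: (32−20)/(32−5) = 4/9.
Thalor's threshold: (14−13)/(14−3) = 1/11.
4/9 > 1/11, so Surania binds and β* = 4/9.

Surania; β ≥ 4/9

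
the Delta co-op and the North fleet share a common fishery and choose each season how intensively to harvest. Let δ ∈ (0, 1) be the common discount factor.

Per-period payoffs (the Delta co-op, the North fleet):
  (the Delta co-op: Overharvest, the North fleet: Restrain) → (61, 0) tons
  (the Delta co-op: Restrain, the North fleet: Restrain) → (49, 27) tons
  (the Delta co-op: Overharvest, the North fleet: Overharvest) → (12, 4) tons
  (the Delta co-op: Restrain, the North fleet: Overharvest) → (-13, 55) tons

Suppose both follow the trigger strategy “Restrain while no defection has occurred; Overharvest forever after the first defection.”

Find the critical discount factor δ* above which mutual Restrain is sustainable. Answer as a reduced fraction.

the Delta co-op: cooperation gives 49 each period; deviation gives 61 once then 12 forever.
  49/(1−δ) ≥ 61 + 12δ/(1−δ) ⇒ δ ≥ 12/49.
the North fleet: cooperation gives 27 each period; deviation gives 55 once then 4 forever.
  δ ≥ 28/51.
Both must hold, so the binding constraint is the North fleet's: δ ≥ 28/51.

28/51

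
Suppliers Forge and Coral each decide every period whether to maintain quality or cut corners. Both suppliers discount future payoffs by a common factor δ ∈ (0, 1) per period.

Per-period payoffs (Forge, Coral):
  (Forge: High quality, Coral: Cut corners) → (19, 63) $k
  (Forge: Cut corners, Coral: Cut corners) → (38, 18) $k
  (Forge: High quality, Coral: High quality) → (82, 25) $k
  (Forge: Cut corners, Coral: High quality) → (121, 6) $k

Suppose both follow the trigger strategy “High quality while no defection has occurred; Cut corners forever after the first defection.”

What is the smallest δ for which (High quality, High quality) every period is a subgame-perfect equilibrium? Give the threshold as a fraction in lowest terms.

38/45

Forge: cooperation gives 82 each period; deviation gives 121 once then 38 forever.
  82/(1−δ) ≥ 121 + 38δ/(1−δ) ⇒ δ ≥ 39/83.
Coral: cooperation gives 25 each period; deviation gives 63 once then 18 forever.
  δ ≥ 38/45.
Both must hold, so the binding constraint is Coral's: δ ≥ 38/45.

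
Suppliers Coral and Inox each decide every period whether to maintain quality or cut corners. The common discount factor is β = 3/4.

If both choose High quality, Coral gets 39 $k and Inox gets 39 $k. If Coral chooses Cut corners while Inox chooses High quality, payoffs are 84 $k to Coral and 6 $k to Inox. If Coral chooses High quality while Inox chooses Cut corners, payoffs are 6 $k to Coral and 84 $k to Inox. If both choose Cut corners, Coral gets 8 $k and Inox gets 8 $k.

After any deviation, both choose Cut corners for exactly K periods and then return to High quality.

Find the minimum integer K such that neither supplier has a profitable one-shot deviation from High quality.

IC: β(1−β^K)/(1−β) ≥ (84−39)/(39−8) = 45/31.
With β = 3/4: need 1 − β^K ≥ 45/31·(1−3/4)/(3/4), i.e. β^K ≤ 0.5161.
Since (3/4)^2 = 0.5625 and (3/4)^3 = 0.4219, the smallest such K is 3.

3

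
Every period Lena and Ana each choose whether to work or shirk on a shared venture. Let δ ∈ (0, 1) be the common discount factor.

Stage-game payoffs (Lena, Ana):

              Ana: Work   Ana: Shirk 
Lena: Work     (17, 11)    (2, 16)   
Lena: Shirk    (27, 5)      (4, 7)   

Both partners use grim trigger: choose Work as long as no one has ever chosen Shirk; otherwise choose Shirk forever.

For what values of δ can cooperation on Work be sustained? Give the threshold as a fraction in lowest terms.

5/9

For Lena: deviation gain 27−17 = 10, per-period punishment loss 17−4 = 13. IC gives δ ≥ 10/23.
For Ana: gain 5, loss 4 per period, so δ ≥ 5/9.
The tighter constraint is Ana's, so cooperation needs δ ≥ 5/9.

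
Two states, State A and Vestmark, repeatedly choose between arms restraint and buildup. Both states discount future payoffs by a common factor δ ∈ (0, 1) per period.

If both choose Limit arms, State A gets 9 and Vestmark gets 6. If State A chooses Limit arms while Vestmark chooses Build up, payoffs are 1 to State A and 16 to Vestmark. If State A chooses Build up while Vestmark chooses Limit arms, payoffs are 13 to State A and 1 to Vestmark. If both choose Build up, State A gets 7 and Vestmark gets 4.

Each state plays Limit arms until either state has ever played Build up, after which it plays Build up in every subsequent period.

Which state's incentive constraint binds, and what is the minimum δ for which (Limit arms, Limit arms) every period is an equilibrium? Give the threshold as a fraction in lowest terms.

Vestmark; δ ≥ 5/6

For State A: deviation gain 13−9 = 4, per-period punishment loss 9−7 = 2. IC gives δ ≥ 4/6 = 2/3.
For Vestmark: gain 10, loss 2 per period, so δ ≥ 10/12 = 5/6.
The tighter constraint is Vestmark's, so cooperation needs δ ≥ 5/6.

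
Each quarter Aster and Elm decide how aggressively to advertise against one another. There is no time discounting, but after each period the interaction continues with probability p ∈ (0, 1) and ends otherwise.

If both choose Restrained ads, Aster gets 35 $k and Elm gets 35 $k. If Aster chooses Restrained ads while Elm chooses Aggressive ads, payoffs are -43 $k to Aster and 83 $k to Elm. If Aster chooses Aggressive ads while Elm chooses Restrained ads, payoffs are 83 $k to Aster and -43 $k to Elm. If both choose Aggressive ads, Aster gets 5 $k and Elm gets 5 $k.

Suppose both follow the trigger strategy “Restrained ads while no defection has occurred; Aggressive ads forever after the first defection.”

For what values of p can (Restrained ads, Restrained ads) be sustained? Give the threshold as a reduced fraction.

8/13

Expected cooperation value is 35 + p·35 + p²·35 + … = 35/(1−p); deviation gives 83 + p·5/(1−p).
35 ≥ 83(1−p) + 5p ⇒ 78p ≥ 48 ⇒ p ≥ 48/78 = 8/13.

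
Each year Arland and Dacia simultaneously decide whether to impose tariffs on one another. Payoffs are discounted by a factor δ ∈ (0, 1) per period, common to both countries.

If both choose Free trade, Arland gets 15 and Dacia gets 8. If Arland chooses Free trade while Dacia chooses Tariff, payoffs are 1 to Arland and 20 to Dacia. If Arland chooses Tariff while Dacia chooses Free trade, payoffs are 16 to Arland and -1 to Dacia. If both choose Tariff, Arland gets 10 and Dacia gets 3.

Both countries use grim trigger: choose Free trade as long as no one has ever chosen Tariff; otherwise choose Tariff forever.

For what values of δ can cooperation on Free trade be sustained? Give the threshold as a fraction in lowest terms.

Arland's threshold: (16−15)/(16−10) = 1/6.
Dacia's threshold: (20−8)/(20−3) = 12/17.
1/6 < 12/17, so Dacia binds and δ* = 12/17.

12/17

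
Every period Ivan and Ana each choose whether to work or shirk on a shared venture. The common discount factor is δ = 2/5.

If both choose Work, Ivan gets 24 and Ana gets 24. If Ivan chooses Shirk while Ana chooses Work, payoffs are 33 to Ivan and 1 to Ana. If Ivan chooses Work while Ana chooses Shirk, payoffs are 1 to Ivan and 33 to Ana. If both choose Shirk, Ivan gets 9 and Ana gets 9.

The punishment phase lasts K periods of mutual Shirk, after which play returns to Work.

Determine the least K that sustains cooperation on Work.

3

No profitable deviation requires (24−9)(δ+…+δ^K) ≥ 33−24, i.e. δ+…+δ^K ≥ 3/5 ≈ 0.6000.
With δ = 2/5, the partial sums are K=1: 0.4000, K=2: 0.5600, K=3: 0.6240.
K = 3 is the first length at which the sum reaches 0.6000.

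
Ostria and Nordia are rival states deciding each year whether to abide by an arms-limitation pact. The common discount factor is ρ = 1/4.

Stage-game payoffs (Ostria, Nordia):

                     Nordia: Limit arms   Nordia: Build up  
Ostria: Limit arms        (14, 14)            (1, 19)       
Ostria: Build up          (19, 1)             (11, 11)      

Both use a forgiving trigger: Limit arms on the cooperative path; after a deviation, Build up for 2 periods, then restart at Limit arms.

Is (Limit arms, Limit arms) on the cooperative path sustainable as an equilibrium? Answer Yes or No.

Comparing payoff streams over the 3 periods until play realigns: cooperate → 14(1+ρ+…+ρ^2); deviate → 19 + 11(ρ+…+ρ^2).
Cooperation is sustained iff (14−11)(ρ+…+ρ^2) ≥ 19−14.
ρ+…+ρ^2 = 1/4·(1−(1/4)^2)/(1−1/4) = 0.3125, and (19−14)/(14−11) = 1.6667.
0.3125 < 1.6667, so cooperation is not sustainable.

No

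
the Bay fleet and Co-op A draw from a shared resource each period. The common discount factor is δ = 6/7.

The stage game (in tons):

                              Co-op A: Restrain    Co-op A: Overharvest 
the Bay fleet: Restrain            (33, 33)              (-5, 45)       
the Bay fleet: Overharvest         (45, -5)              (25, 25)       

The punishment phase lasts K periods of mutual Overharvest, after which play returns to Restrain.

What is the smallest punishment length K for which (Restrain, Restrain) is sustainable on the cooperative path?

No profitable deviation requires (33−25)(δ+…+δ^K) ≥ 45−33, i.e. δ+…+δ^K ≥ 3/2 ≈ 1.5000.
With δ = 6/7, the partial sums are K=1: 0.8571, K=2: 1.5918.
K = 2 is the first length at which the sum reaches 1.5000.

2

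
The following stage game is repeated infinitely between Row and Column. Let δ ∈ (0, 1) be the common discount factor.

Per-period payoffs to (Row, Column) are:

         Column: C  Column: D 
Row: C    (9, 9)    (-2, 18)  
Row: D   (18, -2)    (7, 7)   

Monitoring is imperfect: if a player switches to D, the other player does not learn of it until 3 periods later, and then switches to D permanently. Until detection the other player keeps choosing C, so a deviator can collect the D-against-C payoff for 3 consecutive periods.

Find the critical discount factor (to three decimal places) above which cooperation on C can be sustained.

0.935

Deviating for the 3 undetected periods gains 18−9 = 9 per period over cooperation, then loses 9−7 = 2 per period forever once punishment starts.
Gain: 9(1 + δ + … + δ^2); loss: 2·δ^3/(1−δ).
No profitable deviation ⇔ 9(1−δ^3) ≤ 2·δ^3, i.e. δ^3 ≥ 9/(9+2) = 9/11.
Hence δ ≥ (9/11)^(1/3) ≈ 0.935.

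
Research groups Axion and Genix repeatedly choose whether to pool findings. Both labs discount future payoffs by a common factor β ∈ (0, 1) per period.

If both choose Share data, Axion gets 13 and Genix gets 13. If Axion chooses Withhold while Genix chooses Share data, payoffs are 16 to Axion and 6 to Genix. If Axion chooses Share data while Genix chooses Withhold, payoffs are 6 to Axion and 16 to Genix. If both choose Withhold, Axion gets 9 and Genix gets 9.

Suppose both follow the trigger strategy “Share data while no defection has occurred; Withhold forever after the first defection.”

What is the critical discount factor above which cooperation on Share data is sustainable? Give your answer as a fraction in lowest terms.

3/7

Under grim trigger the critical discount factor is (T−C)/(T−P) with T = 16, C = 13, P = 9.
β* = (16−13)/(16−9) = 3/7.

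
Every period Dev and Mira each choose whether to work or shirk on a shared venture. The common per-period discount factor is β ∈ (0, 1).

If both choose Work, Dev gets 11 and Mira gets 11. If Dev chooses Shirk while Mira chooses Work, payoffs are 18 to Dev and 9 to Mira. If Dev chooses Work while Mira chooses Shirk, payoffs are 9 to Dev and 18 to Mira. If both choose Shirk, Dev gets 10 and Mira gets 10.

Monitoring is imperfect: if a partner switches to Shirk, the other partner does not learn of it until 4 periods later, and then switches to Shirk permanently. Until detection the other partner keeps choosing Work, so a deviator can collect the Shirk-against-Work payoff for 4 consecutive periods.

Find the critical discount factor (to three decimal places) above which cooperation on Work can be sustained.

Deviating for the 4 undetected periods gains 18−11 = 7 per period over cooperation, then loses 11−10 = 1 per period forever once punishment starts.
Gain: 7(1 + β + … + β^3); loss: 1·β^4/(1−β).
No profitable deviation ⇔ 7(1−β^4) ≤ 1·β^4, i.e. β^4 ≥ 7/(7+1) = 7/8.
Hence β ≥ (7/8)^(1/4) ≈ 0.967.

0.967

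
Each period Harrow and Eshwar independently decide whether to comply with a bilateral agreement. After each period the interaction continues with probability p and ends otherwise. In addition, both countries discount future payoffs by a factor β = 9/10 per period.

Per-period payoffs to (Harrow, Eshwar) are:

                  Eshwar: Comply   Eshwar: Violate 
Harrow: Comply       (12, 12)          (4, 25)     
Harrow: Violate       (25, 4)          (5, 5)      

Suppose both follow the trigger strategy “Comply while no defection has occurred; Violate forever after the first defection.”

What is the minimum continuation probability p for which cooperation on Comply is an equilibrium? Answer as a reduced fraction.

13/18

With continuation probability p and discount β, the effective per-period discount factor is βp.
Grim-trigger IC: βp ≥ (25−12)/(25−5) = 13/20.
So p ≥ (13/20)/(9/10) = 13/18.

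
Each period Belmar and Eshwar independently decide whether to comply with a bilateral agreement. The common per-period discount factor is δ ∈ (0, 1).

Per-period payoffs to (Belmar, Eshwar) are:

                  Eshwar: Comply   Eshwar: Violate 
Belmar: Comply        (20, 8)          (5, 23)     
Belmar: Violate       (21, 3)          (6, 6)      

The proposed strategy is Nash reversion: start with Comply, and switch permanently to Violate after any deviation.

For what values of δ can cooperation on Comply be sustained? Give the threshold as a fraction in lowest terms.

15/17

For Belmar: deviation gain 21−20 = 1, per-period punishment loss 20−6 = 14. IC gives δ ≥ 1/15.
For Eshwar: gain 15, loss 2 per period, so δ ≥ 15/17.
The tighter constraint is Eshwar's, so cooperation needs δ ≥ 15/17.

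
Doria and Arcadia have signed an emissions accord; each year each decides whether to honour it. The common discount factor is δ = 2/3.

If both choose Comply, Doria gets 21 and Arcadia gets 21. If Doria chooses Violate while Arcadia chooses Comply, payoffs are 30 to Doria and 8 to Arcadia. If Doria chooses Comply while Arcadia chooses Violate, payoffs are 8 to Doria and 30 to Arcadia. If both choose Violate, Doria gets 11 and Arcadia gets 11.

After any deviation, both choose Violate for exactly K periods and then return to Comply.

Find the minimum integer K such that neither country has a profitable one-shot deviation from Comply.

2

Need Σ_{k=1}^{K} δ^k ≥ (30−21)/(21−11) = 0.9000 at δ = 2/3.
At K = 1 the sum is 0.6667 < 0.9000; at K = 2 it is 1.1111 ≥ 0.9000.
So the minimum punishment length is K = 2.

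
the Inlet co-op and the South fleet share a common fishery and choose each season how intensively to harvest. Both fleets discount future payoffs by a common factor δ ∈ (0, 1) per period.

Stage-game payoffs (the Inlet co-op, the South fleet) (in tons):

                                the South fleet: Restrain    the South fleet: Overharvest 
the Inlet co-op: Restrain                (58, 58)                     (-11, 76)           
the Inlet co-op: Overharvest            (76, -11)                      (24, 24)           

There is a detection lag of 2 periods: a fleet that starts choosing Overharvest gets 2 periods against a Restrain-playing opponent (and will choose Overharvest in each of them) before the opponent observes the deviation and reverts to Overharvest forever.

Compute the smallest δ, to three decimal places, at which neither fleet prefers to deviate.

The best deviation is to choose Overharvest for all 2 undetected periods, earning 76 each, then 24 forever once detected.
Deviation value: 76(1−δ^2)/(1−δ) + 24δ^2/(1−δ); cooperation value: 58/(1−δ).
IC: 58 ≥ 76(1−δ^2) + 24δ^2 = 76 − 52δ^2.
So δ^2 ≥ 18/52 = 9/26, giving δ ≥ (9/26)^(1/2) ≈ 0.588.

0.588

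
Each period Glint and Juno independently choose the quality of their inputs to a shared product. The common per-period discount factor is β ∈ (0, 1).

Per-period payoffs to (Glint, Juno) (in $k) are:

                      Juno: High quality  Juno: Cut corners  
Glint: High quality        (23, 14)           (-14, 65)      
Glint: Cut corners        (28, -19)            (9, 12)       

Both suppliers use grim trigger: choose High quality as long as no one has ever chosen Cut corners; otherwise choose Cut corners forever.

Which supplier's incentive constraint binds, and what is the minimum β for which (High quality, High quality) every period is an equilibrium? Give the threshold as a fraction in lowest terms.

Glint's threshold: (28−23)/(28−9) = 5/19.
Juno's threshold: (65−14)/(65−12) = 51/53.
5/19 < 51/53, so Juno binds and β* = 51/53.

Juno; β ≥ 51/53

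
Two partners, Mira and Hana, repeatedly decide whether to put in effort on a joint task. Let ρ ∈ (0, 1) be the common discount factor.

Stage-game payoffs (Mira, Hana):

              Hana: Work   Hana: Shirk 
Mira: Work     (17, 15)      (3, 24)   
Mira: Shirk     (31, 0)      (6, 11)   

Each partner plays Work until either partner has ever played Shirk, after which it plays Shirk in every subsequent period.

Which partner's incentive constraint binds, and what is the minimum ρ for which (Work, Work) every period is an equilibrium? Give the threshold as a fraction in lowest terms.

Hana; ρ ≥ 9/13

Mira's threshold: (31−17)/(31−6) = 14/25.
Hana's threshold: (24−15)/(24−11) = 9/13.
14/25 < 9/13, so Hana binds and ρ* = 9/13.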